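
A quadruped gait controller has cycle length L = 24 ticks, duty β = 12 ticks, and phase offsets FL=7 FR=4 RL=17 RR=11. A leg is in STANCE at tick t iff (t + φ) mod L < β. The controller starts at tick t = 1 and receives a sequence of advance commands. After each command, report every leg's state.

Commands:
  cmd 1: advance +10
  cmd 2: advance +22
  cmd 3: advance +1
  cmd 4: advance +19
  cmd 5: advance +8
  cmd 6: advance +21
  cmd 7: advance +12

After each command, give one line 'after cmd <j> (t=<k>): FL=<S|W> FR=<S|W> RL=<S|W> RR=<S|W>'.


start t=1: FL=S FR=S RL=W RR=W
cmd 1: advance +10 → t=11, phase=(18,15,4,22) → FL=W FR=W RL=S RR=W
cmd 2: advance +22 → t=33, phase=(16,13,2,20) → FL=W FR=W RL=S RR=W
cmd 3: advance +1 → t=34, phase=(17,14,3,21) → FL=W FR=W RL=S RR=W
cmd 4: advance +19 → t=53, phase=(12,9,22,16) → FL=W FR=S RL=W RR=W
cmd 5: advance +8 → t=61, phase=(20,17,6,0) → FL=W FR=W RL=S RR=S
cmd 6: advance +21 → t=82, phase=(17,14,3,21) → FL=W FR=W RL=S RR=W
cmd 7: advance +12 → t=94, phase=(5,2,15,9) → FL=S FR=S RL=W RR=S

after cmd 1 (t=11): FL=W FR=W RL=S RR=W
after cmd 2 (t=33): FL=W FR=W RL=S RR=W
after cmd 3 (t=34): FL=W FR=W RL=S RR=W
after cmd 4 (t=53): FL=W FR=S RL=W RR=W
after cmd 5 (t=61): FL=W FR=W RL=S RR=S
after cmd 6 (t=82): FL=W FR=W RL=S RR=W
after cmd 7 (t=94): FL=S FR=S RL=W RR=S


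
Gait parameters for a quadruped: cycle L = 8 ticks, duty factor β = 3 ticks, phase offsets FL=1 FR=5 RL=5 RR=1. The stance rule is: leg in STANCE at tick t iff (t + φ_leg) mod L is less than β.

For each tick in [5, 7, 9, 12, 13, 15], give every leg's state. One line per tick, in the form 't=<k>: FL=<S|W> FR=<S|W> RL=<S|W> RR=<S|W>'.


t=5: FL=W FR=S RL=S RR=W
t=7: FL=S FR=W RL=W RR=S
t=9: FL=S FR=W RL=W RR=S
t=12: FL=W FR=S RL=S RR=W
t=13: FL=W FR=S RL=S RR=W
t=15: FL=S FR=W RL=W RR=S

t=5: phase=(6,2,2,6) vs β=3 → FL=W FR=S RL=S RR=W
t=7: phase=(0,4,4,0) vs β=3 → FL=S FR=W RL=W RR=S
t=9: phase=(2,6,6,2) vs β=3 → FL=S FR=W RL=W RR=S
t=12: phase=(5,1,1,5) vs β=3 → FL=W FR=S RL=S RR=W
t=13: phase=(6,2,2,6) vs β=3 → FL=W FR=S RL=S RR=W
t=15: phase=(0,4,4,0) vs β=3 → FL=S FR=W RL=W RR=S


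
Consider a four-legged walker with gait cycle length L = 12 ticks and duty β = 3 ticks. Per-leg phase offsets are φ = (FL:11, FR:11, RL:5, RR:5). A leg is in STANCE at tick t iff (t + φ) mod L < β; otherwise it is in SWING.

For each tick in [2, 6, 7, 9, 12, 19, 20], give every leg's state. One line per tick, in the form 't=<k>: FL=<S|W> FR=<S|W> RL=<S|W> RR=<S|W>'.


t=2: phase=(1,1,7,7) vs β=3 → FL=S FR=S RL=W RR=W
t=6: phase=(5,5,11,11) vs β=3 → FL=W FR=W RL=W RR=W
t=7: phase=(6,6,0,0) vs β=3 → FL=W FR=W RL=S RR=S
t=9: phase=(8,8,2,2) vs β=3 → FL=W FR=W RL=S RR=S
t=12: phase=(11,11,5,5) vs β=3 → FL=W FR=W RL=W RR=W
t=19: phase=(6,6,0,0) vs β=3 → FL=W FR=W RL=S RR=S
t=20: phase=(7,7,1,1) vs β=3 → FL=W FR=W RL=S RR=S

t=2: FL=S FR=S RL=W RR=W
t=6: FL=W FR=W RL=W RR=W
t=7: FL=W FR=W RL=S RR=S
t=9: FL=W FR=W RL=S RR=S
t=12: FL=W FR=W RL=W RR=W
t=19: FL=W FR=W RL=S RR=S
t=20: FL=W FR=W RL=S RR=S


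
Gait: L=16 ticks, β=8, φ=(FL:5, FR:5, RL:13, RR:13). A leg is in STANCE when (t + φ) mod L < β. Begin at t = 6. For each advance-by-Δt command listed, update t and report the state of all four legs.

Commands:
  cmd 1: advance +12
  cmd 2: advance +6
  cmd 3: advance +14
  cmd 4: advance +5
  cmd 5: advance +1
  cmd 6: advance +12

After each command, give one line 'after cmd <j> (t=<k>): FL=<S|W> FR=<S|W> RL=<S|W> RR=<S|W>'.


start t=6: FL=W FR=W RL=S RR=S
cmd 1: advance +12 → t=18, phase=(7,7,15,15) → FL=S FR=S RL=W RR=W
cmd 2: advance +6 → t=24, phase=(13,13,5,5) → FL=W FR=W RL=S RR=S
cmd 3: advance +14 → t=38, phase=(11,11,3,3) → FL=W FR=W RL=S RR=S
cmd 4: advance +5 → t=43, phase=(0,0,8,8) → FL=S FR=S RL=W RR=W
cmd 5: advance +1 → t=44, phase=(1,1,9,9) → FL=S FR=S RL=W RR=W
cmd 6: advance +12 → t=56, phase=(13,13,5,5) → FL=W FR=W RL=S RR=S

after cmd 1 (t=18): FL=S FR=S RL=W RR=W
after cmd 2 (t=24): FL=W FR=W RL=S RR=S
after cmd 3 (t=38): FL=W FR=W RL=S RR=S
after cmd 4 (t=43): FL=S FR=S RL=W RR=W
after cmd 5 (t=44): FL=S FR=S RL=W RR=W
after cmd 6 (t=56): FL=W FR=W RL=S RR=S


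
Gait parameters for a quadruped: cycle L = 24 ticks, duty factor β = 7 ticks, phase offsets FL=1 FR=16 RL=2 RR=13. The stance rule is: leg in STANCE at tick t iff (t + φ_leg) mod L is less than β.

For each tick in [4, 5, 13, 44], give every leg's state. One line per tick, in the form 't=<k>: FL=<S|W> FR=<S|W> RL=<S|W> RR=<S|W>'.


t=4: phase=(5,20,6,17) vs β=7 → FL=S FR=W RL=S RR=W
t=5: phase=(6,21,7,18) vs β=7 → FL=S FR=W RL=W RR=W
t=13: phase=(14,5,15,2) vs β=7 → FL=W FR=S RL=W RR=S
t=44: phase=(21,12,22,9) vs β=7 → FL=W FR=W RL=W RR=W

t=4: FL=S FR=W RL=S RR=W
t=5: FL=S FR=W RL=W RR=W
t=13: FL=W FR=S RL=W RR=S
t=44: FL=W FR=W RL=W RR=W


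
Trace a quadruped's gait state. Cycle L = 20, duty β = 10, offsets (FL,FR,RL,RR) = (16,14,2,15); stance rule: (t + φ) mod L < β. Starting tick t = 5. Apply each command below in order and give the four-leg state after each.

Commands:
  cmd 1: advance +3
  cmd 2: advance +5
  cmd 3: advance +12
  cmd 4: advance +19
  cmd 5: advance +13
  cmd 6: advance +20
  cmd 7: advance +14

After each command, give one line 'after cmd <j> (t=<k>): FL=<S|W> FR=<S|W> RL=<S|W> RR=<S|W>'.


start t=5: FL=S FR=W RL=S RR=S
cmd 1: advance +3 → t=8, phase=(4,2,10,3) → FL=S FR=S RL=W RR=S
cmd 2: advance +5 → t=13, phase=(9,7,15,8) → FL=S FR=S RL=W RR=S
cmd 3: advance +12 → t=25, phase=(1,19,7,0) → FL=S FR=W RL=S RR=S
cmd 4: advance +19 → t=44, phase=(0,18,6,19) → FL=S FR=W RL=S RR=W
cmd 5: advance +13 → t=57, phase=(13,11,19,12) → FL=W FR=W RL=W RR=W
cmd 6: advance +20 → t=77, phase=(13,11,19,12) → FL=W FR=W RL=W RR=W
cmd 7: advance +14 → t=91, phase=(7,5,13,6) → FL=S FR=S RL=W RR=S

after cmd 1 (t=8): FL=S FR=S RL=W RR=S
after cmd 2 (t=13): FL=S FR=S RL=W RR=S
after cmd 3 (t=25): FL=S FR=W RL=S RR=S
after cmd 4 (t=44): FL=S FR=W RL=S RR=W
after cmd 5 (t=57): FL=W FR=W RL=W RR=W
after cmd 6 (t=77): FL=W FR=W RL=W RR=W
after cmd 7 (t=91): FL=S FR=S RL=W RR=S


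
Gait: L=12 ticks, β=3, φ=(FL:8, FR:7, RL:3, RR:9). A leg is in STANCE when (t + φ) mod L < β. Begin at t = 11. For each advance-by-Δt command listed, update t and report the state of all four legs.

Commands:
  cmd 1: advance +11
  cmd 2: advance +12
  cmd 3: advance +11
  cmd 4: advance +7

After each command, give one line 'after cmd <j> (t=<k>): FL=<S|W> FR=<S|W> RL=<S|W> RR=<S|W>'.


after cmd 1 (t=22): FL=W FR=W RL=S RR=W
after cmd 2 (t=34): FL=W FR=W RL=S RR=W
after cmd 3 (t=45): FL=W FR=W RL=S RR=W
after cmd 4 (t=52): FL=S FR=W RL=W RR=S

start t=11: FL=W FR=W RL=S RR=W
cmd 1: advance +11 → t=22, phase=(6,5,1,7) → FL=W FR=W RL=S RR=W
cmd 2: advance +12 → t=34, phase=(6,5,1,7) → FL=W FR=W RL=S RR=W
cmd 3: advance +11 → t=45, phase=(5,4,0,6) → FL=W FR=W RL=S RR=W
cmd 4: advance +7 → t=52, phase=(0,11,7,1) → FL=S FR=W RL=W RR=S


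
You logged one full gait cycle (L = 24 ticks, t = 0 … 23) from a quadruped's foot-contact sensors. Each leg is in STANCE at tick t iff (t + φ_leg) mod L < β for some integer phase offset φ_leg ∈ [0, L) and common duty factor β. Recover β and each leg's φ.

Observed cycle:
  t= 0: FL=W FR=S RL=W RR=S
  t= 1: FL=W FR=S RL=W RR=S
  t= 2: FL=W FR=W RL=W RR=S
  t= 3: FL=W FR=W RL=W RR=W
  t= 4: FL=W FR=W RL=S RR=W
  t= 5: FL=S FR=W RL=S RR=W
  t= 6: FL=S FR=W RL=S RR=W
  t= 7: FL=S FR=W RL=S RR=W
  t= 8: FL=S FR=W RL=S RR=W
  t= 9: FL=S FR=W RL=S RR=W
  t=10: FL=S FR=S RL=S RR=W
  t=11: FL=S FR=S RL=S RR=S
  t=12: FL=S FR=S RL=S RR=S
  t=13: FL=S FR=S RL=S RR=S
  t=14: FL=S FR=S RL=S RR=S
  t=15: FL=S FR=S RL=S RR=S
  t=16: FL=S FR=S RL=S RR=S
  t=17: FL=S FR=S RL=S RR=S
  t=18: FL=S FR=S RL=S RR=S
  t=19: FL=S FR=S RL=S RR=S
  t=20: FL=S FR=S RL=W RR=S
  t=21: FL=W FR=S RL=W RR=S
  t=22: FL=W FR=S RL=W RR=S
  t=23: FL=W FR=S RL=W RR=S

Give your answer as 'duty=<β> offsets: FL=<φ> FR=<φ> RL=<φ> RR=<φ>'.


duty=16 offsets: FL=19 FR=14 RL=20 RR=13

duty β = stance ticks per leg = 16
FL: stance ticks = 16; W→S at t=5 → φ=19
FR: stance ticks = 16; W→S at t=10 → φ=14
RL: stance ticks = 16; W→S at t=4 → φ=20
RR: stance ticks = 16; W→S at t=11 → φ=13


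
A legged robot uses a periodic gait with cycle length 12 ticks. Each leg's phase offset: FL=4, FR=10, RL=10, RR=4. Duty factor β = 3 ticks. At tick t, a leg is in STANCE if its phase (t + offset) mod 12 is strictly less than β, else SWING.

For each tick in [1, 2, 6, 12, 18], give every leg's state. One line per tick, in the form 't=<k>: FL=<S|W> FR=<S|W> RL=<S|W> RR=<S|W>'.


t=1: phase=(5,11,11,5) vs β=3 → FL=W FR=W RL=W RR=W
t=2: phase=(6,0,0,6) vs β=3 → FL=W FR=S RL=S RR=W
t=6: phase=(10,4,4,10) vs β=3 → FL=W FR=W RL=W RR=W
t=12: phase=(4,10,10,4) vs β=3 → FL=W FR=W RL=W RR=W
t=18: phase=(10,4,4,10) vs β=3 → FL=W FR=W RL=W RR=W

t=1: FL=W FR=W RL=W RR=W
t=2: FL=W FR=S RL=S RR=W
t=6: FL=W FR=W RL=W RR=W
t=12: FL=W FR=W RL=W RR=W
t=18: FL=W FR=W RL=W RR=W


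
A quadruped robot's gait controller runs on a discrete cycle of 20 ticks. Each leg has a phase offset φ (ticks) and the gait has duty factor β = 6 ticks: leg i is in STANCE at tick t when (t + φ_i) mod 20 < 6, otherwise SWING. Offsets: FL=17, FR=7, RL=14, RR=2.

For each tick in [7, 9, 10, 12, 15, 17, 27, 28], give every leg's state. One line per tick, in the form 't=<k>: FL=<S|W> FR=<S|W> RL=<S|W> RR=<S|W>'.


t=7: phase=(4,14,1,9) vs β=6 → FL=S FR=W RL=S RR=W
t=9: phase=(6,16,3,11) vs β=6 → FL=W FR=W RL=S RR=W
t=10: phase=(7,17,4,12) vs β=6 → FL=W FR=W RL=S RR=W
t=12: phase=(9,19,6,14) vs β=6 → FL=W FR=W RL=W RR=W
t=15: phase=(12,2,9,17) vs β=6 → FL=W FR=S RL=W RR=W
t=17: phase=(14,4,11,19) vs β=6 → FL=W FR=S RL=W RR=W
t=27: phase=(4,14,1,9) vs β=6 → FL=S FR=W RL=S RR=W
t=28: phase=(5,15,2,10) vs β=6 → FL=S FR=W RL=S RR=W

t=7: FL=S FR=W RL=S RR=W
t=9: FL=W FR=W RL=S RR=W
t=10: FL=W FR=W RL=S RR=W
t=12: FL=W FR=W RL=W RR=W
t=15: FL=W FR=S RL=W RR=W
t=17: FL=W FR=S RL=W RR=W
t=27: FL=S FR=W RL=S RR=W
t=28: FL=S FR=W RL=S RR=W


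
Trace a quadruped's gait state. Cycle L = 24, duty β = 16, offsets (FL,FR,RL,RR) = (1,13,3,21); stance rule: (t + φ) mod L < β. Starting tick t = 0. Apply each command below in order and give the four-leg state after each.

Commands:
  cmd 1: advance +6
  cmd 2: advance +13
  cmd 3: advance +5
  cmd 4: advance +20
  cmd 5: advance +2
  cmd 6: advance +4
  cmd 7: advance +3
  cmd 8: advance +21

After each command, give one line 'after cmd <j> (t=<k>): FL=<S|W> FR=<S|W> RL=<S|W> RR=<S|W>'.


start t=0: FL=S FR=S RL=S RR=W
cmd 1: advance +6 → t=6, phase=(7,19,9,3) → FL=S FR=W RL=S RR=S
cmd 2: advance +13 → t=19, phase=(20,8,22,16) → FL=W FR=S RL=W RR=W
cmd 3: advance +5 → t=24, phase=(1,13,3,21) → FL=S FR=S RL=S RR=W
cmd 4: advance +20 → t=44, phase=(21,9,23,17) → FL=W FR=S RL=W RR=W
cmd 5: advance +2 → t=46, phase=(23,11,1,19) → FL=W FR=S RL=S RR=W
cmd 6: advance +4 → t=50, phase=(3,15,5,23) → FL=S FR=S RL=S RR=W
cmd 7: advance +3 → t=53, phase=(6,18,8,2) → FL=S FR=W RL=S RR=S
cmd 8: advance +21 → t=74, phase=(3,15,5,23) → FL=S FR=S RL=S RR=W

after cmd 1 (t=6): FL=S FR=W RL=S RR=S
after cmd 2 (t=19): FL=W FR=S RL=W RR=W
after cmd 3 (t=24): FL=S FR=S RL=S RR=W
after cmd 4 (t=44): FL=W FR=S RL=W RR=W
after cmd 5 (t=46): FL=W FR=S RL=S RR=W
after cmd 6 (t=50): FL=S FR=S RL=S RR=W
after cmd 7 (t=53): FL=S FR=W RL=S RR=S
after cmd 8 (t=74): FL=S FR=S RL=S RR=W


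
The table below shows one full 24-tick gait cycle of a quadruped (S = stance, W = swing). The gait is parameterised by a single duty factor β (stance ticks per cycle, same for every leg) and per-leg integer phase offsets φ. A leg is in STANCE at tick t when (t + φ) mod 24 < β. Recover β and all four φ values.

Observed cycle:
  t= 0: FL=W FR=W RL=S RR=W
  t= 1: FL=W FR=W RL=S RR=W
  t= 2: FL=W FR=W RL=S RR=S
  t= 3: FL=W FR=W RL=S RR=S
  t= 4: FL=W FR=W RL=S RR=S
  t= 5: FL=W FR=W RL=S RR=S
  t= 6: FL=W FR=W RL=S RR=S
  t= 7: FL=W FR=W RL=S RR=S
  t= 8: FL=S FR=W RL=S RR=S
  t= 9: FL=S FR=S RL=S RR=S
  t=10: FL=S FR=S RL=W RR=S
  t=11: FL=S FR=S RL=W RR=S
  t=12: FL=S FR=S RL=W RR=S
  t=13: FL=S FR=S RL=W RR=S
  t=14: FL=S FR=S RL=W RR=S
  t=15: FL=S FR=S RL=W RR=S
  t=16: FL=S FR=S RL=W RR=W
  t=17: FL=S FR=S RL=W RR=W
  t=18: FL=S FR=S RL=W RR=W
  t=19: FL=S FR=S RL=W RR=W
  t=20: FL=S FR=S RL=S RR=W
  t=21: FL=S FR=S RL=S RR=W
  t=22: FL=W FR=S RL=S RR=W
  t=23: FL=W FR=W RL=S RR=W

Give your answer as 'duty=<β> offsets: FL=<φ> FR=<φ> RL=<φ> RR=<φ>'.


duty β = stance ticks per leg = 14
FL: stance ticks = 14; W→S at t=8 → φ=16
FR: stance ticks = 14; W→S at t=9 → φ=15
RL: stance ticks = 14; W→S at t=20 → φ=4
RR: stance ticks = 14; W→S at t=2 → φ=22

duty=14 offsets: FL=16 FR=15 RL=4 RR=22


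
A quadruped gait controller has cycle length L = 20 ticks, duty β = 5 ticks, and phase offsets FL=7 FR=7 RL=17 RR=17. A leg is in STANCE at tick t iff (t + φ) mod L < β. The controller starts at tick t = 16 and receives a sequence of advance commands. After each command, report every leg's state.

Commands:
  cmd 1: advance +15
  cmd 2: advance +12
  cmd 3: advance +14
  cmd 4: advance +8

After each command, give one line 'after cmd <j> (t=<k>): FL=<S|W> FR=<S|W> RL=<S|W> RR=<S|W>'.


after cmd 1 (t=31): FL=W FR=W RL=W RR=W
after cmd 2 (t=43): FL=W FR=W RL=S RR=S
after cmd 3 (t=57): FL=S FR=S RL=W RR=W
after cmd 4 (t=65): FL=W FR=W RL=S RR=S

start t=16: FL=S FR=S RL=W RR=W
cmd 1: advance +15 → t=31, phase=(18,18,8,8) → FL=W FR=W RL=W RR=W
cmd 2: advance +12 → t=43, phase=(10,10,0,0) → FL=W FR=W RL=S RR=S
cmd 3: advance +14 → t=57, phase=(4,4,14,14) → FL=S FR=S RL=W RR=W
cmd 4: advance +8 → t=65, phase=(12,12,2,2) → FL=W FR=W RL=S RR=S


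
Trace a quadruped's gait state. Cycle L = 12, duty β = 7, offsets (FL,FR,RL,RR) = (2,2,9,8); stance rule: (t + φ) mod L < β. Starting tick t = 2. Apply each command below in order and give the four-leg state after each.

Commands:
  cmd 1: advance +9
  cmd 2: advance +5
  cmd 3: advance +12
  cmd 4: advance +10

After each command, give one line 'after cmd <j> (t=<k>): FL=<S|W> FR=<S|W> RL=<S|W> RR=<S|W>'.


start t=2: FL=S FR=S RL=W RR=W
cmd 1: advance +9 → t=11, phase=(1,1,8,7) → FL=S FR=S RL=W RR=W
cmd 2: advance +5 → t=16, phase=(6,6,1,0) → FL=S FR=S RL=S RR=S
cmd 3: advance +12 → t=28, phase=(6,6,1,0) → FL=S FR=S RL=S RR=S
cmd 4: advance +10 → t=38, phase=(4,4,11,10) → FL=S FR=S RL=W RR=W

after cmd 1 (t=11): FL=S FR=S RL=W RR=W
after cmd 2 (t=16): FL=S FR=S RL=S RR=S
after cmd 3 (t=28): FL=S FR=S RL=S RR=S
after cmd 4 (t=38): FL=S FR=S RL=W RR=W


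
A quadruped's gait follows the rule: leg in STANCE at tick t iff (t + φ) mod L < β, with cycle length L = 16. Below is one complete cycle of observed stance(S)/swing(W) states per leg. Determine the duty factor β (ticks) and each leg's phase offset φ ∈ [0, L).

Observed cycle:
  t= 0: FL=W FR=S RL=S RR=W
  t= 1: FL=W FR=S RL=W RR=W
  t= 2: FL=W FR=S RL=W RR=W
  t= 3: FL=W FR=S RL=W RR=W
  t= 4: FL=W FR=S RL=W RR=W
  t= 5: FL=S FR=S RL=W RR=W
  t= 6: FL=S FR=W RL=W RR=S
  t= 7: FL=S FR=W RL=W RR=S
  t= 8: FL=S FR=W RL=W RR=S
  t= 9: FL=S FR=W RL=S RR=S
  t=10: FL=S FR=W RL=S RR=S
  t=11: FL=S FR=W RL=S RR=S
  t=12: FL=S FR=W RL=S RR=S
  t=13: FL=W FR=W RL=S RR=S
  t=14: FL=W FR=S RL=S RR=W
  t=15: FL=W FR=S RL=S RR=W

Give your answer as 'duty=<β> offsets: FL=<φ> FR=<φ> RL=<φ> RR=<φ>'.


duty β = stance ticks per leg = 8
FL: stance ticks = 8; W→S at t=5 → φ=11
FR: stance ticks = 8; W→S at t=14 → φ=2
RL: stance ticks = 8; W→S at t=9 → φ=7
RR: stance ticks = 8; W→S at t=6 → φ=10

duty=8 offsets: FL=11 FR=2 RL=7 RR=10


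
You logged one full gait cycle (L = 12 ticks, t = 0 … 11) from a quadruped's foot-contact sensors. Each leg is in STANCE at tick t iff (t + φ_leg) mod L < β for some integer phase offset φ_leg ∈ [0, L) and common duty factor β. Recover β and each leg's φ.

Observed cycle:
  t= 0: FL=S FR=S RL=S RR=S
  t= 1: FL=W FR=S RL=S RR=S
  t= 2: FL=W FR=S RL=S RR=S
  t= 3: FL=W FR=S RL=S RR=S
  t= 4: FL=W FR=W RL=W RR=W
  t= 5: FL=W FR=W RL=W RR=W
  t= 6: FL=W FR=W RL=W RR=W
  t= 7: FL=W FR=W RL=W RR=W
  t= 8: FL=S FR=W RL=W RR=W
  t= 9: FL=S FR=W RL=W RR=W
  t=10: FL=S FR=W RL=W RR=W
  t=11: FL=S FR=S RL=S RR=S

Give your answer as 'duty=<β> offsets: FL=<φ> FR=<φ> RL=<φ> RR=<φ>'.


duty=5 offsets: FL=4 FR=1 RL=1 RR=1

duty β = stance ticks per leg = 5
FL: stance ticks = 5; W→S at t=8 → φ=4
FR: stance ticks = 5; W→S at t=11 → φ=1
RL: stance ticks = 5; W→S at t=11 → φ=1
RR: stance ticks = 5; W→S at t=11 → φ=1


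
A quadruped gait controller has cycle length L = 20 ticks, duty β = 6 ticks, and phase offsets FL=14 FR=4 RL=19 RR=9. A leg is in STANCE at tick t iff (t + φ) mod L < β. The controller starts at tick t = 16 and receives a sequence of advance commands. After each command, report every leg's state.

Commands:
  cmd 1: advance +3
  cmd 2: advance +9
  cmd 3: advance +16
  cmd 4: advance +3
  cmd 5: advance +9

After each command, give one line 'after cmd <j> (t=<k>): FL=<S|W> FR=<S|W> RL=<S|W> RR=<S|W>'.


after cmd 1 (t=19): FL=W FR=S RL=W RR=W
after cmd 2 (t=28): FL=S FR=W RL=W RR=W
after cmd 3 (t=44): FL=W FR=W RL=S RR=W
after cmd 4 (t=47): FL=S FR=W RL=W RR=W
after cmd 5 (t=56): FL=W FR=S RL=W RR=S

start t=16: FL=W FR=S RL=W RR=S
cmd 1: advance +3 → t=19, phase=(13,3,18,8) → FL=W FR=S RL=W RR=W
cmd 2: advance +9 → t=28, phase=(2,12,7,17) → FL=S FR=W RL=W RR=W
cmd 3: advance +16 → t=44, phase=(18,8,3,13) → FL=W FR=W RL=S RR=W
cmd 4: advance +3 → t=47, phase=(1,11,6,16) → FL=S FR=W RL=W RR=W
cmd 5: advance +9 → t=56, phase=(10,0,15,5) → FL=W FR=S RL=W RR=S


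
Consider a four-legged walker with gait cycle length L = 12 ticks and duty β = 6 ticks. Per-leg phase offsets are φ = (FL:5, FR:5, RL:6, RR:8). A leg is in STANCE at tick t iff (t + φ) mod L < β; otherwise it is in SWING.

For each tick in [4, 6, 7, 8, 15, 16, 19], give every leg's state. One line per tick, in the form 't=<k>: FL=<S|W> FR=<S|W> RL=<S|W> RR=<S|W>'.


t=4: FL=W FR=W RL=W RR=S
t=6: FL=W FR=W RL=S RR=S
t=7: FL=S FR=S RL=S RR=S
t=8: FL=S FR=S RL=S RR=S
t=15: FL=W FR=W RL=W RR=W
t=16: FL=W FR=W RL=W RR=S
t=19: FL=S FR=S RL=S RR=S

t=4: phase=(9,9,10,0) vs β=6 → FL=W FR=W RL=W RR=S
t=6: phase=(11,11,0,2) vs β=6 → FL=W FR=W RL=S RR=S
t=7: phase=(0,0,1,3) vs β=6 → FL=S FR=S RL=S RR=S
t=8: phase=(1,1,2,4) vs β=6 → FL=S FR=S RL=S RR=S
t=15: phase=(8,8,9,11) vs β=6 → FL=W FR=W RL=W RR=W
t=16: phase=(9,9,10,0) vs β=6 → FL=W FR=W RL=W RR=S
t=19: phase=(0,0,1,3) vs β=6 → FL=S FR=S RL=S RR=S


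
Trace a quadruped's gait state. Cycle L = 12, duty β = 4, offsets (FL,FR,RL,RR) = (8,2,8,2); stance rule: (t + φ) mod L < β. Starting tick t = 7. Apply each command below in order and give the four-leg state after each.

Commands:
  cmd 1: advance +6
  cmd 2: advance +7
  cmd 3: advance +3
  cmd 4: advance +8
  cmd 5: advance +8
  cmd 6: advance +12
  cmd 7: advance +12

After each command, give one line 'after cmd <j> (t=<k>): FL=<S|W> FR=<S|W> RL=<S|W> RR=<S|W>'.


after cmd 1 (t=13): FL=W FR=S RL=W RR=S
after cmd 2 (t=20): FL=W FR=W RL=W RR=W
after cmd 3 (t=23): FL=W FR=S RL=W RR=S
after cmd 4 (t=31): FL=S FR=W RL=S RR=W
after cmd 5 (t=39): FL=W FR=W RL=W RR=W
after cmd 6 (t=51): FL=W FR=W RL=W RR=W
after cmd 7 (t=63): FL=W FR=W RL=W RR=W

start t=7: FL=S FR=W RL=S RR=W
cmd 1: advance +6 → t=13, phase=(9,3,9,3) → FL=W FR=S RL=W RR=S
cmd 2: advance +7 → t=20, phase=(4,10,4,10) → FL=W FR=W RL=W RR=W
cmd 3: advance +3 → t=23, phase=(7,1,7,1) → FL=W FR=S RL=W RR=S
cmd 4: advance +8 → t=31, phase=(3,9,3,9) → FL=S FR=W RL=S RR=W
cmd 5: advance +8 → t=39, phase=(11,5,11,5) → FL=W FR=W RL=W RR=W
cmd 6: advance +12 → t=51, phase=(11,5,11,5) → FL=W FR=W RL=W RR=W
cmd 7: advance +12 → t=63, phase=(11,5,11,5) → FL=W FR=W RL=W RR=W


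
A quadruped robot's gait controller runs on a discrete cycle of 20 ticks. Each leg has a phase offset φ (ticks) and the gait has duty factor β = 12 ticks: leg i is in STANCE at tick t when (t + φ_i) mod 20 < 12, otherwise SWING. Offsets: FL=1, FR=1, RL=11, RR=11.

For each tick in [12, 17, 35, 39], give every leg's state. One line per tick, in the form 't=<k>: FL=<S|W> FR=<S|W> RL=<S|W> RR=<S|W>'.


t=12: phase=(13,13,3,3) vs β=12 → FL=W FR=W RL=S RR=S
t=17: phase=(18,18,8,8) vs β=12 → FL=W FR=W RL=S RR=S
t=35: phase=(16,16,6,6) vs β=12 → FL=W FR=W RL=S RR=S
t=39: phase=(0,0,10,10) vs β=12 → FL=S FR=S RL=S RR=S

t=12: FL=W FR=W RL=S RR=S
t=17: FL=W FR=W RL=S RR=S
t=35: FL=W FR=W RL=S RR=S
t=39: FL=S FR=S RL=S RR=S


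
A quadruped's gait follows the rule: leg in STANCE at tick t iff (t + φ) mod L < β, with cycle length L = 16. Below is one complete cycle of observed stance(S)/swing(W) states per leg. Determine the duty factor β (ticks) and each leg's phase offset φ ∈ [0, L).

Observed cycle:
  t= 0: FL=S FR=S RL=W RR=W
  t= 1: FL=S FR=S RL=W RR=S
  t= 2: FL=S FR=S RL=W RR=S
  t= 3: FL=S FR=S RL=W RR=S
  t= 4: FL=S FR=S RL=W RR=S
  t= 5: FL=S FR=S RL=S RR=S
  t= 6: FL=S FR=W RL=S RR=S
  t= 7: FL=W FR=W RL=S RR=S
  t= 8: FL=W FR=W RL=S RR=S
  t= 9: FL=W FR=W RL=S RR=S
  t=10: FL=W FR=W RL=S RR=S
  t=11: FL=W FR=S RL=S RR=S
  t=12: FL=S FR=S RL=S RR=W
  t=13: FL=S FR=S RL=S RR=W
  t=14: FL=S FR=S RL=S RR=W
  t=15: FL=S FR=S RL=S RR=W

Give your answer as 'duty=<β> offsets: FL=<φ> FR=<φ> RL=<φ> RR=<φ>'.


duty=11 offsets: FL=4 FR=5 RL=11 RR=15

duty β = stance ticks per leg = 11
FL: stance ticks = 11; W→S at t=12 → φ=4
FR: stance ticks = 11; W→S at t=11 → φ=5
RL: stance ticks = 11; W→S at t=5 → φ=11
RR: stance ticks = 11; W→S at t=1 → φ=15


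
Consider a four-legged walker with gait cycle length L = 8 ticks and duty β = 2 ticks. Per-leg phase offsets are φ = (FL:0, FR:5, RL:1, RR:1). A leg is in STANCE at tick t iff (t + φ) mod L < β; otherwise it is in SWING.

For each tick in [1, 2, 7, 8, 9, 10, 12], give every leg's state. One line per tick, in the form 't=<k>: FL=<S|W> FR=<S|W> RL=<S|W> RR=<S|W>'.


t=1: phase=(1,6,2,2) vs β=2 → FL=S FR=W RL=W RR=W
t=2: phase=(2,7,3,3) vs β=2 → FL=W FR=W RL=W RR=W
t=7: phase=(7,4,0,0) vs β=2 → FL=W FR=W RL=S RR=S
t=8: phase=(0,5,1,1) vs β=2 → FL=S FR=W RL=S RR=S
t=9: phase=(1,6,2,2) vs β=2 → FL=S FR=W RL=W RR=W
t=10: phase=(2,7,3,3) vs β=2 → FL=W FR=W RL=W RR=W
t=12: phase=(4,1,5,5) vs β=2 → FL=W FR=S RL=W RR=W

t=1: FL=S FR=W RL=W RR=W
t=2: FL=W FR=W RL=W RR=W
t=7: FL=W FR=W RL=S RR=S
t=8: FL=S FR=W RL=S RR=S
t=9: FL=S FR=W RL=W RR=W
t=10: FL=W FR=W RL=W RR=W
t=12: FL=W FR=S RL=W RR=W


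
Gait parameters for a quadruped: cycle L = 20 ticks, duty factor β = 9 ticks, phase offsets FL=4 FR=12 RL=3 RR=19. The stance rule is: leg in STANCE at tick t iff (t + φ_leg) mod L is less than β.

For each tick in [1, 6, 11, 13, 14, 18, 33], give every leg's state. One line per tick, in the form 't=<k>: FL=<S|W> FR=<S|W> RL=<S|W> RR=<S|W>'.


t=1: phase=(5,13,4,0) vs β=9 → FL=S FR=W RL=S RR=S
t=6: phase=(10,18,9,5) vs β=9 → FL=W FR=W RL=W RR=S
t=11: phase=(15,3,14,10) vs β=9 → FL=W FR=S RL=W RR=W
t=13: phase=(17,5,16,12) vs β=9 → FL=W FR=S RL=W RR=W
t=14: phase=(18,6,17,13) vs β=9 → FL=W FR=S RL=W RR=W
t=18: phase=(2,10,1,17) vs β=9 → FL=S FR=W RL=S RR=W
t=33: phase=(17,5,16,12) vs β=9 → FL=W FR=S RL=W RR=W

t=1: FL=S FR=W RL=S RR=S
t=6: FL=W FR=W RL=W RR=S
t=11: FL=W FR=S RL=W RR=W
t=13: FL=W FR=S RL=W RR=W
t=14: FL=W FR=S RL=W RR=W
t=18: FL=S FR=W RL=S RR=W
t=33: FL=W FR=S RL=W RR=W


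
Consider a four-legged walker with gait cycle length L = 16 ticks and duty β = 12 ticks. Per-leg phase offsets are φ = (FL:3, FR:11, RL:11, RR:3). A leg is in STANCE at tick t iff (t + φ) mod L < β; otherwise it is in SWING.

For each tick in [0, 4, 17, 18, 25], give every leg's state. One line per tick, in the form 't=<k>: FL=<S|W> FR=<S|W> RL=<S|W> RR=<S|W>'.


t=0: FL=S FR=S RL=S RR=S
t=4: FL=S FR=W RL=W RR=S
t=17: FL=S FR=W RL=W RR=S
t=18: FL=S FR=W RL=W RR=S
t=25: FL=W FR=S RL=S RR=W

t=0: phase=(3,11,11,3) vs β=12 → FL=S FR=S RL=S RR=S
t=4: phase=(7,15,15,7) vs β=12 → FL=S FR=W RL=W RR=S
t=17: phase=(4,12,12,4) vs β=12 → FL=S FR=W RL=W RR=S
t=18: phase=(5,13,13,5) vs β=12 → FL=S FR=W RL=W RR=S
t=25: phase=(12,4,4,12) vs β=12 → FL=W FR=S RL=S RR=W


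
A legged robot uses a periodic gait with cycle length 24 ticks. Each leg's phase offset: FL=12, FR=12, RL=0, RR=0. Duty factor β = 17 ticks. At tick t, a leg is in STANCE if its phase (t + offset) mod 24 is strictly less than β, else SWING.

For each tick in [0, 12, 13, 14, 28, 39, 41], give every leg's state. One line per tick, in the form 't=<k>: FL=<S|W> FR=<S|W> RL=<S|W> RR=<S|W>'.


t=0: phase=(12,12,0,0) vs β=17 → FL=S FR=S RL=S RR=S
t=12: phase=(0,0,12,12) vs β=17 → FL=S FR=S RL=S RR=S
t=13: phase=(1,1,13,13) vs β=17 → FL=S FR=S RL=S RR=S
t=14: phase=(2,2,14,14) vs β=17 → FL=S FR=S RL=S RR=S
t=28: phase=(16,16,4,4) vs β=17 → FL=S FR=S RL=S RR=S
t=39: phase=(3,3,15,15) vs β=17 → FL=S FR=S RL=S RR=S
t=41: phase=(5,5,17,17) vs β=17 → FL=S FR=S RL=W RR=W

t=0: FL=S FR=S RL=S RR=S
t=12: FL=S FR=S RL=S RR=S
t=13: FL=S FR=S RL=S RR=S
t=14: FL=S FR=S RL=S RR=S
t=28: FL=S FR=S RL=S RR=S
t=39: FL=S FR=S RL=S RR=S
t=41: FL=S FR=S RL=W RR=W


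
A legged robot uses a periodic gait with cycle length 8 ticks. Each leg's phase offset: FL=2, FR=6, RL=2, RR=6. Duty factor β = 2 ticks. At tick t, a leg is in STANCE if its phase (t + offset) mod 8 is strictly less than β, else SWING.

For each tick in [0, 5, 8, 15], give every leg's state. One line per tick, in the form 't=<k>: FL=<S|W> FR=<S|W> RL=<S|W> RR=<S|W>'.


t=0: FL=W FR=W RL=W RR=W
t=5: FL=W FR=W RL=W RR=W
t=8: FL=W FR=W RL=W RR=W
t=15: FL=S FR=W RL=S RR=W

t=0: phase=(2,6,2,6) vs β=2 → FL=W FR=W RL=W RR=W
t=5: phase=(7,3,7,3) vs β=2 → FL=W FR=W RL=W RR=W
t=8: phase=(2,6,2,6) vs β=2 → FL=W FR=W RL=W RR=W
t=15: phase=(1,5,1,5) vs β=2 → FL=S FR=W RL=S RR=W


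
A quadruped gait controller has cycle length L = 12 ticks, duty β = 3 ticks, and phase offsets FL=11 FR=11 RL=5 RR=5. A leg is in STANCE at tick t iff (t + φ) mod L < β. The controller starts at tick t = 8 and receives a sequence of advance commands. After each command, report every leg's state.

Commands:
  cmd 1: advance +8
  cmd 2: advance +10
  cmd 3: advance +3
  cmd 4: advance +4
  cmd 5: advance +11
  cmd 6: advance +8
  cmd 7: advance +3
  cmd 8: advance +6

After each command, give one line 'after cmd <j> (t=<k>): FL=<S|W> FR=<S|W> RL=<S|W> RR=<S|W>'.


start t=8: FL=W FR=W RL=S RR=S
cmd 1: advance +8 → t=16, phase=(3,3,9,9) → FL=W FR=W RL=W RR=W
cmd 2: advance +10 → t=26, phase=(1,1,7,7) → FL=S FR=S RL=W RR=W
cmd 3: advance +3 → t=29, phase=(4,4,10,10) → FL=W FR=W RL=W RR=W
cmd 4: advance +4 → t=33, phase=(8,8,2,2) → FL=W FR=W RL=S RR=S
cmd 5: advance +11 → t=44, phase=(7,7,1,1) → FL=W FR=W RL=S RR=S
cmd 6: advance +8 → t=52, phase=(3,3,9,9) → FL=W FR=W RL=W RR=W
cmd 7: advance +3 → t=55, phase=(6,6,0,0) → FL=W FR=W RL=S RR=S
cmd 8: advance +6 → t=61, phase=(0,0,6,6) → FL=S FR=S RL=W RR=W

after cmd 1 (t=16): FL=W FR=W RL=W RR=W
after cmd 2 (t=26): FL=S FR=S RL=W RR=W
after cmd 3 (t=29): FL=W FR=W RL=W RR=W
after cmd 4 (t=33): FL=W FR=W RL=S RR=S
after cmd 5 (t=44): FL=W FR=W RL=S RR=S
after cmd 6 (t=52): FL=W FR=W RL=W RR=W
after cmd 7 (t=55): FL=W FR=W RL=S RR=S
after cmd 8 (t=61): FL=S FR=S RL=W RR=W


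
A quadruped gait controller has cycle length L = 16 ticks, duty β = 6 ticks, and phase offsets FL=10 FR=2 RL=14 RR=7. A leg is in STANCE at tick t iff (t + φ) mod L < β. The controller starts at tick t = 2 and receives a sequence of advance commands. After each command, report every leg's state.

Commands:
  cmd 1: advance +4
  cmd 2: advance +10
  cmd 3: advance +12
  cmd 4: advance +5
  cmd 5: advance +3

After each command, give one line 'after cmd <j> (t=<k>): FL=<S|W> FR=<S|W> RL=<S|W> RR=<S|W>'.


after cmd 1 (t=6): FL=S FR=W RL=S RR=W
after cmd 2 (t=16): FL=W FR=S RL=W RR=W
after cmd 3 (t=28): FL=W FR=W RL=W RR=S
after cmd 4 (t=33): FL=W FR=S RL=W RR=W
after cmd 5 (t=36): FL=W FR=W RL=S RR=W

start t=2: FL=W FR=S RL=S RR=W
cmd 1: advance +4 → t=6, phase=(0,8,4,13) → FL=S FR=W RL=S RR=W
cmd 2: advance +10 → t=16, phase=(10,2,14,7) → FL=W FR=S RL=W RR=W
cmd 3: advance +12 → t=28, phase=(6,14,10,3) → FL=W FR=W RL=W RR=S
cmd 4: advance +5 → t=33, phase=(11,3,15,8) → FL=W FR=S RL=W RR=W
cmd 5: advance +3 → t=36, phase=(14,6,2,11) → FL=W FR=W RL=S RR=W


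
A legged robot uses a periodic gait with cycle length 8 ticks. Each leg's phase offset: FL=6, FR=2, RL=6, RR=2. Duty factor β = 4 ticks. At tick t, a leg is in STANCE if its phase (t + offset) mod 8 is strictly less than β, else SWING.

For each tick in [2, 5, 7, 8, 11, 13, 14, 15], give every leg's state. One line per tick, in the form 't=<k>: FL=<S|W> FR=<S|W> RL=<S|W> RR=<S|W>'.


t=2: phase=(0,4,0,4) vs β=4 → FL=S FR=W RL=S RR=W
t=5: phase=(3,7,3,7) vs β=4 → FL=S FR=W RL=S RR=W
t=7: phase=(5,1,5,1) vs β=4 → FL=W FR=S RL=W RR=S
t=8: phase=(6,2,6,2) vs β=4 → FL=W FR=S RL=W RR=S
t=11: phase=(1,5,1,5) vs β=4 → FL=S FR=W RL=S RR=W
t=13: phase=(3,7,3,7) vs β=4 → FL=S FR=W RL=S RR=W
t=14: phase=(4,0,4,0) vs β=4 → FL=W FR=S RL=W RR=S
t=15: phase=(5,1,5,1) vs β=4 → FL=W FR=S RL=W RR=S

t=2: FL=S FR=W RL=S RR=W
t=5: FL=S FR=W RL=S RR=W
t=7: FL=W FR=S RL=W RR=S
t=8: FL=W FR=S RL=W RR=S
t=11: FL=S FR=W RL=S RR=W
t=13: FL=S FR=W RL=S RR=W
t=14: FL=W FR=S RL=W RR=S
t=15: FL=W FR=S RL=W RR=S


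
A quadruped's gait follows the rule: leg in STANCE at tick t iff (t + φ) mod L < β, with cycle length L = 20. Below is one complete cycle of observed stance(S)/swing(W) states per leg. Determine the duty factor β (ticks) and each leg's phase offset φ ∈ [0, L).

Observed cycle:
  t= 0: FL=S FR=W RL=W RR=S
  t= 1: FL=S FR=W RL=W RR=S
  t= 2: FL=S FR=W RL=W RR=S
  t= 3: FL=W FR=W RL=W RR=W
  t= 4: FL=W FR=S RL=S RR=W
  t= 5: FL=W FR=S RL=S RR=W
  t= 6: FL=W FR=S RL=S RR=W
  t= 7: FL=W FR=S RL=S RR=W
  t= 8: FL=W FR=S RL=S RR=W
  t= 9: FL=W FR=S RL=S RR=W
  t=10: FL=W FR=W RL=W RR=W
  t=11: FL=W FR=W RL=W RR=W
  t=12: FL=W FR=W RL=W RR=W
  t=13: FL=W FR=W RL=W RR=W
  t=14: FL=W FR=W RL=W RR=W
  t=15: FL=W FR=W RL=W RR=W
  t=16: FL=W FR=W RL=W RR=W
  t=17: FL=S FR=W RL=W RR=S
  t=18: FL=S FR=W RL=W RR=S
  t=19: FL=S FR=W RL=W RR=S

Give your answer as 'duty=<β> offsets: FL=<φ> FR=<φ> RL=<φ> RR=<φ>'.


duty β = stance ticks per leg = 6
FL: stance ticks = 6; W→S at t=17 → φ=3
FR: stance ticks = 6; W→S at t=4 → φ=16
RL: stance ticks = 6; W→S at t=4 → φ=16
RR: stance ticks = 6; W→S at t=17 → φ=3

duty=6 offsets: FL=3 FR=16 RL=16 RR=3


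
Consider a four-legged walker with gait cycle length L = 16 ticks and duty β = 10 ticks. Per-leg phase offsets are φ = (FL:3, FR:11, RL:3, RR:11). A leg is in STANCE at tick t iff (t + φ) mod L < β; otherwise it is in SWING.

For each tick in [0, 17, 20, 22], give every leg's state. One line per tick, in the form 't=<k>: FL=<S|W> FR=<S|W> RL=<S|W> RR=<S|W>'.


t=0: FL=S FR=W RL=S RR=W
t=17: FL=S FR=W RL=S RR=W
t=20: FL=S FR=W RL=S RR=W
t=22: FL=S FR=S RL=S RR=S

t=0: phase=(3,11,3,11) vs β=10 → FL=S FR=W RL=S RR=W
t=17: phase=(4,12,4,12) vs β=10 → FL=S FR=W RL=S RR=W
t=20: phase=(7,15,7,15) vs β=10 → FL=S FR=W RL=S RR=W
t=22: phase=(9,1,9,1) vs β=10 → FL=S FR=S RL=S RR=S


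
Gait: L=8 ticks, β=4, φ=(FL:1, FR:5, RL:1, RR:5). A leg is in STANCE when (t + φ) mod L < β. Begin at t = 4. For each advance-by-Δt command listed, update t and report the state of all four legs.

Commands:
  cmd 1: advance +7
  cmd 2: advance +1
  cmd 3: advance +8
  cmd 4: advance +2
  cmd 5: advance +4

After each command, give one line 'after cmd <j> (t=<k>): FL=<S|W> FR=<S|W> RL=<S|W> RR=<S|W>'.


after cmd 1 (t=11): FL=W FR=S RL=W RR=S
after cmd 2 (t=12): FL=W FR=S RL=W RR=S
after cmd 3 (t=20): FL=W FR=S RL=W RR=S
after cmd 4 (t=22): FL=W FR=S RL=W RR=S
after cmd 5 (t=26): FL=S FR=W RL=S RR=W

start t=4: FL=W FR=S RL=W RR=S
cmd 1: advance +7 → t=11, phase=(4,0,4,0) → FL=W FR=S RL=W RR=S
cmd 2: advance +1 → t=12, phase=(5,1,5,1) → FL=W FR=S RL=W RR=S
cmd 3: advance +8 → t=20, phase=(5,1,5,1) → FL=W FR=S RL=W RR=S
cmd 4: advance +2 → t=22, phase=(7,3,7,3) → FL=W FR=S RL=W RR=S
cmd 5: advance +4 → t=26, phase=(3,7,3,7) → FL=S FR=W RL=S RR=W


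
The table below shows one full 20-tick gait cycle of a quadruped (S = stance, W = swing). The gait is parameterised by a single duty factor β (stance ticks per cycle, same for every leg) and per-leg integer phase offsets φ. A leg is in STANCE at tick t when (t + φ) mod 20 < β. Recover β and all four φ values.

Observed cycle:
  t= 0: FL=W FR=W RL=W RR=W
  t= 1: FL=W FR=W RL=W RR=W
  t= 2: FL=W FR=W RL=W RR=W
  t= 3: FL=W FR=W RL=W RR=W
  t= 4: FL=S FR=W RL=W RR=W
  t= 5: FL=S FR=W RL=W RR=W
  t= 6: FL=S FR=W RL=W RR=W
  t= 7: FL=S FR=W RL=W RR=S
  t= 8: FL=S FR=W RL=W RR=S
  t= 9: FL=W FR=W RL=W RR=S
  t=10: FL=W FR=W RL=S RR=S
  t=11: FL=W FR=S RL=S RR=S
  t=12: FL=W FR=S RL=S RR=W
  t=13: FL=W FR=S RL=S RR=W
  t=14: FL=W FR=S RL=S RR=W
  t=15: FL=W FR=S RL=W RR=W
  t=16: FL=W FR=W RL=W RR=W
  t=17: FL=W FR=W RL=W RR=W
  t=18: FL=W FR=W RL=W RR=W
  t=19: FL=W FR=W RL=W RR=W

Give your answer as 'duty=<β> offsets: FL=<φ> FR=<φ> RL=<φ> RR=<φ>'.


duty β = stance ticks per leg = 5
FL: stance ticks = 5; W→S at t=4 → φ=16
FR: stance ticks = 5; W→S at t=11 → φ=9
RL: stance ticks = 5; W→S at t=10 → φ=10
RR: stance ticks = 5; W→S at t=7 → φ=13

duty=5 offsets: FL=16 FR=9 RL=10 RR=13


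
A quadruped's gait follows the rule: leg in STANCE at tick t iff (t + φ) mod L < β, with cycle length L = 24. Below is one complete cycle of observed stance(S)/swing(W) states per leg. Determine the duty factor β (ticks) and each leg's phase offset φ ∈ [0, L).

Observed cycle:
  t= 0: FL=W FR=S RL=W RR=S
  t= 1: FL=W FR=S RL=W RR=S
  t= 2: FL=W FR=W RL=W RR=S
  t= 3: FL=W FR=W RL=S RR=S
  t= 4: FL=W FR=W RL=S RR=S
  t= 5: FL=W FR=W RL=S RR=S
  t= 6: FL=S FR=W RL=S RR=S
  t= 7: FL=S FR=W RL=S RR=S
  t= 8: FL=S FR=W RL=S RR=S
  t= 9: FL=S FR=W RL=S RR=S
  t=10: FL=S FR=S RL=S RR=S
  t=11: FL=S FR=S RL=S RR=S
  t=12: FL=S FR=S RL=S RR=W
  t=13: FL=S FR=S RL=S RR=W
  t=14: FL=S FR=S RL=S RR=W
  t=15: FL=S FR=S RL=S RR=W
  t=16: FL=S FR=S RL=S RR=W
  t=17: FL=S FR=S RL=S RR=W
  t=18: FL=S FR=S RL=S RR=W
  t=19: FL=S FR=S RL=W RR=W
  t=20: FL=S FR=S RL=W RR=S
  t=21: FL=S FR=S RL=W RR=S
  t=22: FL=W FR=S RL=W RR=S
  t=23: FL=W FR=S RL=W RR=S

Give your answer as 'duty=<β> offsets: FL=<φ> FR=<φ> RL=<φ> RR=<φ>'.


duty=16 offsets: FL=18 FR=14 RL=21 RR=4

duty β = stance ticks per leg = 16
FL: stance ticks = 16; W→S at t=6 → φ=18
FR: stance ticks = 16; W→S at t=10 → φ=14
RL: stance ticks = 16; W→S at t=3 → φ=21
RR: stance ticks = 16; W→S at t=20 → φ=4


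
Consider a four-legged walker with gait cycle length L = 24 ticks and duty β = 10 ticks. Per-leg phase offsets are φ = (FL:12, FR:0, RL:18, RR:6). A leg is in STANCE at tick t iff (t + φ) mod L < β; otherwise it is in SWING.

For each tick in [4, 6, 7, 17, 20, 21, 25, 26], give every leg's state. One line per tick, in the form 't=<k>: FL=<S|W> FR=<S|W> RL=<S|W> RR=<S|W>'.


t=4: FL=W FR=S RL=W RR=W
t=6: FL=W FR=S RL=S RR=W
t=7: FL=W FR=S RL=S RR=W
t=17: FL=S FR=W RL=W RR=W
t=20: FL=S FR=W RL=W RR=S
t=21: FL=S FR=W RL=W RR=S
t=25: FL=W FR=S RL=W RR=S
t=26: FL=W FR=S RL=W RR=S

t=4: phase=(16,4,22,10) vs β=10 → FL=W FR=S RL=W RR=W
t=6: phase=(18,6,0,12) vs β=10 → FL=W FR=S RL=S RR=W
t=7: phase=(19,7,1,13) vs β=10 → FL=W FR=S RL=S RR=W
t=17: phase=(5,17,11,23) vs β=10 → FL=S FR=W RL=W RR=W
t=20: phase=(8,20,14,2) vs β=10 → FL=S FR=W RL=W RR=S
t=21: phase=(9,21,15,3) vs β=10 → FL=S FR=W RL=W RR=S
t=25: phase=(13,1,19,7) vs β=10 → FL=W FR=S RL=W RR=S
t=26: phase=(14,2,20,8) vs β=10 → FL=W FR=S RL=W RR=S


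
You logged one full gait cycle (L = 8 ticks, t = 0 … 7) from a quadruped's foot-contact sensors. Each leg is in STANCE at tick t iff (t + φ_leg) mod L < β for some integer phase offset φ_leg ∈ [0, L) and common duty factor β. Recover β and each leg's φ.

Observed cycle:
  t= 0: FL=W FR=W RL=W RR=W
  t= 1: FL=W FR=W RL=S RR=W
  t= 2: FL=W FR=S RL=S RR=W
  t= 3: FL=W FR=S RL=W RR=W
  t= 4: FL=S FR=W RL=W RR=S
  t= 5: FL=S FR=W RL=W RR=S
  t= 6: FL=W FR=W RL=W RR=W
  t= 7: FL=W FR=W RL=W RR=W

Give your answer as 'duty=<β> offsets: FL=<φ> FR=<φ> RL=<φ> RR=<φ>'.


duty β = stance ticks per leg = 2
FL: stance ticks = 2; W→S at t=4 → φ=4
FR: stance ticks = 2; W→S at t=2 → φ=6
RL: stance ticks = 2; W→S at t=1 → φ=7
RR: stance ticks = 2; W→S at t=4 → φ=4

duty=2 offsets: FL=4 FR=6 RL=7 RR=4


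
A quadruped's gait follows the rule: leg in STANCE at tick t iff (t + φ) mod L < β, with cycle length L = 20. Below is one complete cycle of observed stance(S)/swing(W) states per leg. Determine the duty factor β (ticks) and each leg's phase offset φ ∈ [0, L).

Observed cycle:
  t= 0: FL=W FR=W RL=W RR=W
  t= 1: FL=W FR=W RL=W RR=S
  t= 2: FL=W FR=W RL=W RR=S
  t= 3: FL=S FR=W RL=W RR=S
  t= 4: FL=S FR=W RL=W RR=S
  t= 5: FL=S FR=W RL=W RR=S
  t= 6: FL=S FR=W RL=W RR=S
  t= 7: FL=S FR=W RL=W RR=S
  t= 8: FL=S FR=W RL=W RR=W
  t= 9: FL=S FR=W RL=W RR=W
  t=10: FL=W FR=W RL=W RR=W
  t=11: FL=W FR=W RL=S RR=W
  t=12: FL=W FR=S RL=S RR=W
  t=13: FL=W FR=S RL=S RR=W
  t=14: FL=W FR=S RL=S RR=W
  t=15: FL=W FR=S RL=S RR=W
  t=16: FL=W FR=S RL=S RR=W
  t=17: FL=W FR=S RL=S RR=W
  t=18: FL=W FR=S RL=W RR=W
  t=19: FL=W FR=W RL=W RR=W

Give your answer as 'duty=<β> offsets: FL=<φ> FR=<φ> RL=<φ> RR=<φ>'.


duty β = stance ticks per leg = 7
FL: stance ticks = 7; W→S at t=3 → φ=17
FR: stance ticks = 7; W→S at t=12 → φ=8
RL: stance ticks = 7; W→S at t=11 → φ=9
RR: stance ticks = 7; W→S at t=1 → φ=19

duty=7 offsets: FL=17 FR=8 RL=9 RR=19


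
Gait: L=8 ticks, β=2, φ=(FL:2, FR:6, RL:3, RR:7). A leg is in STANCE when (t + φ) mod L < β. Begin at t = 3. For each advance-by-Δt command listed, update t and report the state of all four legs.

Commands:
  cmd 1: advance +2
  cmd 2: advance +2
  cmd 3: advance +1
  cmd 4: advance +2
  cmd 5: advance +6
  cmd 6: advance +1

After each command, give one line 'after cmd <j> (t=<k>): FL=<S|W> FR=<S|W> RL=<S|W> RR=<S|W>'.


after cmd 1 (t=5): FL=W FR=W RL=S RR=W
after cmd 2 (t=7): FL=S FR=W RL=W RR=W
after cmd 3 (t=8): FL=W FR=W RL=W RR=W
after cmd 4 (t=10): FL=W FR=S RL=W RR=S
after cmd 5 (t=16): FL=W FR=W RL=W RR=W
after cmd 6 (t=17): FL=W FR=W RL=W RR=S

start t=3: FL=W FR=S RL=W RR=W
cmd 1: advance +2 → t=5, phase=(7,3,0,4) → FL=W FR=W RL=S RR=W
cmd 2: advance +2 → t=7, phase=(1,5,2,6) → FL=S FR=W RL=W RR=W
cmd 3: advance +1 → t=8, phase=(2,6,3,7) → FL=W FR=W RL=W RR=W
cmd 4: advance +2 → t=10, phase=(4,0,5,1) → FL=W FR=S RL=W RR=S
cmd 5: advance +6 → t=16, phase=(2,6,3,7) → FL=W FR=W RL=W RR=W
cmd 6: advance +1 → t=17, phase=(3,7,4,0) → FL=W FR=W RL=W RR=S


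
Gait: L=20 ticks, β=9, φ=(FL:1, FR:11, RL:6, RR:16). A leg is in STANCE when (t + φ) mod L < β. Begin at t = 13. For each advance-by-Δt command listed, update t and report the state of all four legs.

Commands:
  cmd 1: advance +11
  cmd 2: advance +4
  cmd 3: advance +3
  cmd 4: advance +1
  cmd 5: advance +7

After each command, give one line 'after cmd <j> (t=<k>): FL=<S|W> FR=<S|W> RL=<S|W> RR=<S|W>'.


after cmd 1 (t=24): FL=S FR=W RL=W RR=S
after cmd 2 (t=28): FL=W FR=W RL=W RR=S
after cmd 3 (t=31): FL=W FR=S RL=W RR=S
after cmd 4 (t=32): FL=W FR=S RL=W RR=S
after cmd 5 (t=39): FL=S FR=W RL=S RR=W

start t=13: FL=W FR=S RL=W RR=W
cmd 1: advance +11 → t=24, phase=(5,15,10,0) → FL=S FR=W RL=W RR=S
cmd 2: advance +4 → t=28, phase=(9,19,14,4) → FL=W FR=W RL=W RR=S
cmd 3: advance +3 → t=31, phase=(12,2,17,7) → FL=W FR=S RL=W RR=S
cmd 4: advance +1 → t=32, phase=(13,3,18,8) → FL=W FR=S RL=W RR=S
cmd 5: advance +7 → t=39, phase=(0,10,5,15) → FL=S FR=W RL=S RR=W
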